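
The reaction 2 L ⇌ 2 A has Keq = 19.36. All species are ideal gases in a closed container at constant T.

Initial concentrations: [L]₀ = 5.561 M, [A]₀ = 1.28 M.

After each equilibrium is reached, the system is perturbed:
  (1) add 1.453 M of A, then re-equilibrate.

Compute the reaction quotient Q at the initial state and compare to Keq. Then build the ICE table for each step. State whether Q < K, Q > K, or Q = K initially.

Q₀ = 0.05298 vs Keq = 19.36 ⇒ Q<K, forward
Step 1:
                  L         A
  init        5.561      1.28
  Δ          -4.294     4.294
  eq          1.267     5.574
  solve Keq expr → x = 2.147; check Q = 19.36
Then add 1.453 M of A.
Step 2:
                  L         A
  init        1.267     7.027
  Δ          0.2691   -0.2691
  eq          1.536     6.758
  solve Keq expr → x = -0.1345; check Q = 19.36

Q₀ = 0.05298; Q < K (proceeds forward)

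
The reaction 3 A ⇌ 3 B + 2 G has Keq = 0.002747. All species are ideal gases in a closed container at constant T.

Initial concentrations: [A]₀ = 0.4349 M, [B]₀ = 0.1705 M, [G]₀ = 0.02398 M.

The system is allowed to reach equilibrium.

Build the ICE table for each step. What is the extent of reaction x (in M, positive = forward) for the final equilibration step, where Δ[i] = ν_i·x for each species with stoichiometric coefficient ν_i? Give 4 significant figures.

Q₀ = 3.4650e-05 vs Keq = 0.002747 ⇒ Q<K, forward
Step 1:
                   A          B          G
  init        0.4349     0.1705    0.02398
  Δ         -0.08722    0.08722    0.05815
  eq          0.3477     0.2577    0.08213
  solve Keq expr → x = 0.02907; check Q = 0.002747

x = 0.02907 M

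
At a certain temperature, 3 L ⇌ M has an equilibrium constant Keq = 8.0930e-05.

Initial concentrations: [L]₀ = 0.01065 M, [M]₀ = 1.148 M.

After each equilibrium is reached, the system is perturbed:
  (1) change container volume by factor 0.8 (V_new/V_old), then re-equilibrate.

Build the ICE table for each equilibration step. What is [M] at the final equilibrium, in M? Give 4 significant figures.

Q₀ = 9.5037e+05 vs Keq = 8.0930e-05 ⇒ Q>K, reverse
Step 1:
                  L         M
  Initial   0.01065     1.148
  Change      3.434    -1.145
  Equil       3.445  0.003308
  solve Keq expr → x = -1.145; check Q = 8.0930e-05
Then change container volume by factor 0.8 (V_new/V_old).
Step 2:
                  L         M
  Initial     4.306  0.004135
  Change  -0.006885  0.002295
  Equil       4.299   0.00643
  solve Keq expr → x = 0.002295; check Q = 8.0930e-05

[M]_eq = 0.00643 M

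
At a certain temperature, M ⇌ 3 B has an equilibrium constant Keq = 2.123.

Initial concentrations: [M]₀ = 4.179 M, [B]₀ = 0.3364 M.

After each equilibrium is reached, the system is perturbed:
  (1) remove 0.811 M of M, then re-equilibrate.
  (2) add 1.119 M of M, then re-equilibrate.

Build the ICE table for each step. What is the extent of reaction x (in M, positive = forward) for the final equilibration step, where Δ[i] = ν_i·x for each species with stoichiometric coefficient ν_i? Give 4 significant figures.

x = 0.06679 M

Q₀ = 0.00911 vs Keq = 2.123 ⇒ Q<K, forward
Step 1:
                  M         B
  Initial     4.179    0.3364
  Change    -0.5464     1.639
  Equil       3.633     1.976
  solve Keq expr → x = 0.5464; check Q = 2.123
Then remove 0.811 M of M.
Step 2:
                  M         B
  Initial     2.822     1.976
  Change    0.04966    -0.149
  Equil       2.871     1.827
  solve Keq expr → x = -0.04966; check Q = 2.123
Then add 1.119 M of M.
Step 3:
                  M         B
  Initial      3.99     1.827
  Change   -0.06679    0.2004
  Equil       3.923     2.027
  solve Keq expr → x = 0.06679; check Q = 2.123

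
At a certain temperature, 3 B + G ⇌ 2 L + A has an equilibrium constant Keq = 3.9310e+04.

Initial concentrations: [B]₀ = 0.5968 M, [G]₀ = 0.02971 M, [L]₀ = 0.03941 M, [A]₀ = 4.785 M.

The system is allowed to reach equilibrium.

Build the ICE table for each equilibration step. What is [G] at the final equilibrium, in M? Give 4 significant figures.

Q₀ = 1.177 vs Keq = 3.9310e+04 ⇒ Q<K, forward
Step 1:
                    B           G           L           A
  Initial      0.5968     0.02971     0.03941       4.785
  Change      -0.0891     -0.0297      0.0594      0.0297
  Equil        0.5077  9.1384e-06     0.09881       4.815
  solve Keq expr → x = 0.0297; check Q = 3.9310e+04

[G]_eq = 9.1384e-06 M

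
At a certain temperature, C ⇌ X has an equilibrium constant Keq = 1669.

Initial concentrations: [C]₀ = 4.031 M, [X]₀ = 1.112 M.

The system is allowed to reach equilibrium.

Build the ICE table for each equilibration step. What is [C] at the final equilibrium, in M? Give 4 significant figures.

Q₀ = 0.2759 vs Keq = 1669 ⇒ Q<K, forward
Step 1:
                  C         X
  Initial     4.031     1.112
  Change     -4.028     4.028
  Equil     0.00308      5.14
  solve Keq expr → x = 4.028; check Q = 1669

[C]_eq = 0.00308 M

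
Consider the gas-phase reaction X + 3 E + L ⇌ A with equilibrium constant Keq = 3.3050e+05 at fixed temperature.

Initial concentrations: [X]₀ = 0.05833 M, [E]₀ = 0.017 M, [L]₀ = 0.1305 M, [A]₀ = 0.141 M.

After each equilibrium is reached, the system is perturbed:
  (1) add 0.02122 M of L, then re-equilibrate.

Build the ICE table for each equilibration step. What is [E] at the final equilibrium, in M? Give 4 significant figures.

Q₀ = 3.7702e+06 vs Keq = 3.3050e+05 ⇒ Q>K, reverse
Step 1:
                  X         E         L         A
  Initial   0.05833     0.017    0.1305     0.141
  Change   0.006287   0.01886  0.006287 -0.006287
  Equil     0.06462   0.03586    0.1368    0.1347
  solve Keq expr → x = -0.006287; check Q = 3.3050e+05
Then add 0.02122 M of L.
Step 2:
                  X         E         L         A
  Initial   0.06462   0.03586     0.158    0.1347
  Change  -5.0476e-04 -0.001514 -5.0476e-04 5.0476e-04
  Equil     0.06411   0.03435    0.1575    0.1352
  solve Keq expr → x = 5.0476e-04; check Q = 3.3050e+05

[E]_eq = 0.03435 M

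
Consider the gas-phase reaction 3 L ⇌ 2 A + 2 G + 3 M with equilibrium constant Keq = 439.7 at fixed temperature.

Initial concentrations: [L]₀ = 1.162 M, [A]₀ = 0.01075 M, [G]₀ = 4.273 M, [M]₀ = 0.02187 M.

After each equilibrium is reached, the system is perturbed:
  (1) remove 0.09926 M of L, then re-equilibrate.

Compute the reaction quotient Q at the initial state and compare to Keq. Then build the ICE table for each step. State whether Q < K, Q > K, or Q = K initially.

Q₀ = 1.4067e-08; Q < K (proceeds forward)

Q₀ = 1.4067e-08 vs Keq = 439.7 ⇒ Q<K, forward
Step 1:
                   L          A          G          M
  I            1.162    0.01075      4.273    0.02187
  C          -0.9075      0.605      0.605     0.9075
  E           0.2545     0.6158      4.878     0.9294
  solve Keq expr → x = 0.3025; check Q = 439.7
Then remove 0.09926 M of L.
Step 2:
                   L          A          G          M
  I           0.1552     0.6158      4.878     0.9294
  C          0.06768   -0.04512   -0.04512   -0.06768
  E           0.2229     0.5707      4.833     0.8617
  solve Keq expr → x = -0.02256; check Q = 439.7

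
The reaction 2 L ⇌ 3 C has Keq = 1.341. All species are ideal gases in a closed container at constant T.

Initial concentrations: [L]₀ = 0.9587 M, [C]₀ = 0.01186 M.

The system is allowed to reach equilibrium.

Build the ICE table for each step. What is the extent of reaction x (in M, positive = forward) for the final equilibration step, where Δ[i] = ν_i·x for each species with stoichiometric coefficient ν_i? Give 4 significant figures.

Q₀ = 1.8151e-06 vs Keq = 1.341 ⇒ Q<K, forward
Step 1:
                   L          C
  I           0.9587    0.01186
  C          -0.4565     0.6848
  E           0.5022     0.6967
  solve Keq expr → x = 0.2283; check Q = 1.341

x = 0.2283 M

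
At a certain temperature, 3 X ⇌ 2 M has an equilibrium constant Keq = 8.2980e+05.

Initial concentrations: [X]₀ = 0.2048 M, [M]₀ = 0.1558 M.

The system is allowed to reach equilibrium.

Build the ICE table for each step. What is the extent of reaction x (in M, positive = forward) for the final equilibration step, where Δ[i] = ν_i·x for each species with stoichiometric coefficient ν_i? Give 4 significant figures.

Q₀ = 2.826 vs Keq = 8.2980e+05 ⇒ Q<K, forward
Step 1:
                  X         M
  Initial    0.2048    0.1558
  Change    -0.2001    0.1334
  Equil    0.004654    0.2892
  solve Keq expr → x = 0.06672; check Q = 8.2980e+05

x = 0.06672 M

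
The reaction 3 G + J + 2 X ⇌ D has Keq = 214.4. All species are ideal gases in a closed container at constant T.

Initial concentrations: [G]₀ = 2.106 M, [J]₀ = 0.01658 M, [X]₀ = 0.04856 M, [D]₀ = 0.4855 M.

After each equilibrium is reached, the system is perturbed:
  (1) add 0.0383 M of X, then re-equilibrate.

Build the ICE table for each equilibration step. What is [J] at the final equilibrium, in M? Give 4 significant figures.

Q₀ = 1329 vs Keq = 214.4 ⇒ Q>K, reverse
Step 1:
                  G         J         X         D
  I           2.106   0.01658   0.04856    0.4855
  C         0.04924   0.01641   0.03283  -0.01641
  E           2.155   0.03299   0.08139    0.4691
  solve Keq expr → x = -0.01641; check Q = 214.4
Then add 0.0383 M of X.
Step 2:
                  G         J         X         D
  I           2.155   0.03299    0.1197    0.4691
  C        -0.02938 -0.009792  -0.01958  0.009792
  E           2.126    0.0232    0.1001    0.4789
  solve Keq expr → x = 0.009792; check Q = 214.4

[J]_eq = 0.0232 M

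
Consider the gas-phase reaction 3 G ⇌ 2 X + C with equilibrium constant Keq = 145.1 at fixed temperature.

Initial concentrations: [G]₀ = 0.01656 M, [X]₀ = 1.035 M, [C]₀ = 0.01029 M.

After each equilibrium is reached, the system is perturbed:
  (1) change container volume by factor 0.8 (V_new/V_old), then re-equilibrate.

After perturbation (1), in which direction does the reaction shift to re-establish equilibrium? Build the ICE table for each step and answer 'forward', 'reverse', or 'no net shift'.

Direction: no net shift

Q₀ = 2427 vs Keq = 145.1 ⇒ Q>K, reverse
Step 1:
                   G          X          C
  I          0.01656      1.035    0.01029
  C          0.01623   -0.01082  -0.005411
  E          0.03279      1.024   0.004879
  solve Keq expr → x = -0.005411; check Q = 145.1
Then change container volume by factor 0.8 (V_new/V_old).
Step 2:
                   G          X          C
  I          0.04099       1.28   0.006098
  C                0          0          0
  E          0.04099       1.28   0.006098
  solve Keq expr → x = 0; check Q = 145.1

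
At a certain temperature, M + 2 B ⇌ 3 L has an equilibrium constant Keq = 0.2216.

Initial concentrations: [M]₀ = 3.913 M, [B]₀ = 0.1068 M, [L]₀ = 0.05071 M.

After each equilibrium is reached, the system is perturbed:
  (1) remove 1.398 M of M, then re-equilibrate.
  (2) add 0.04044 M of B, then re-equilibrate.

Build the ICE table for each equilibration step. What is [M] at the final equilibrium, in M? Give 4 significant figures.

[M]_eq = 2.481 M

Q₀ = 0.002922 vs Keq = 0.2216 ⇒ Q<K, forward
Step 1:
                   M          B          L
  Initial      3.913     0.1068    0.05071
  Change    -0.02734   -0.05468    0.08203
  Equil        3.886    0.05212     0.1327
  solve Keq expr → x = 0.02734; check Q = 0.2216
Then remove 1.398 M of M.
Step 2:
                   M          B          L
  Initial      2.488    0.05212     0.1327
  Change    0.003114   0.006228  -0.009342
  Equil        2.491    0.05834     0.1234
  solve Keq expr → x = -0.003114; check Q = 0.2216
Then add 0.04044 M of B.
Step 3:
                   M          B          L
  Initial      2.491    0.09878     0.1234
  Change   -0.009488   -0.01898    0.02846
  Equil        2.481    0.07981     0.1519
  solve Keq expr → x = 0.009488; check Q = 0.2216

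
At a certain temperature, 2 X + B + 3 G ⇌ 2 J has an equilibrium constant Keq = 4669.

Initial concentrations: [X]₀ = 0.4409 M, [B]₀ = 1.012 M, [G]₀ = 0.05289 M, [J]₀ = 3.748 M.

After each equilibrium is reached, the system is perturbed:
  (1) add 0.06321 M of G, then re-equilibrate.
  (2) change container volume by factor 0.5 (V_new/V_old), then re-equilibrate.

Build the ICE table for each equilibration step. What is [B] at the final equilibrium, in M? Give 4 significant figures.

Q₀ = 4.8263e+05 vs Keq = 4669 ⇒ Q>K, reverse
Step 1:
                  X         B         G         J
  Initial    0.4409     1.012   0.05289     3.748
  Change     0.1035   0.05176    0.1553   -0.1035
  Equil      0.5444     1.064    0.2082     3.644
  solve Keq expr → x = -0.05176; check Q = 4669
Then add 0.06321 M of G.
Step 2:
                  X         B         G         J
  Initial    0.5444     1.064    0.2714     3.644
  Change   -0.03429  -0.01714  -0.05143   0.03429
  Equil      0.5101     1.047      0.22     3.679
  solve Keq expr → x = 0.01714; check Q = 4669
Then change container volume by factor 0.5 (V_new/V_old).
Step 3:
                  X         B         G         J
  Initial      1.02     2.093    0.4399     7.358
  Change    -0.1593  -0.07967    -0.239    0.1593
  Equil      0.8609     2.014    0.2009     7.517
  solve Keq expr → x = 0.07967; check Q = 4669

[B]_eq = 2.014 M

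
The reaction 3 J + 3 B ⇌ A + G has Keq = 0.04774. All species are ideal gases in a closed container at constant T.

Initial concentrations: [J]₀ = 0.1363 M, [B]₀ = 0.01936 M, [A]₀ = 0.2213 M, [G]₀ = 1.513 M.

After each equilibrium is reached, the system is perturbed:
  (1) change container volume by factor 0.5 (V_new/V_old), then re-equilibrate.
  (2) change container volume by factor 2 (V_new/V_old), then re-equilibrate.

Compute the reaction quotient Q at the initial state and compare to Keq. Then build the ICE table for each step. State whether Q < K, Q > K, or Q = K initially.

Q₀ = 1.8223e+07; Q > K (proceeds reverse)

Q₀ = 1.8223e+07 vs Keq = 0.04774 ⇒ Q>K, reverse
Step 1:
                   J          B          A          G
  Initial     0.1363    0.01936     0.2213      1.513
  Change      0.6481     0.6481     -0.216     -0.216
  Equil       0.7844     0.6674   0.005281      1.297
  solve Keq expr → x = -0.216; check Q = 0.04774
Then change container volume by factor 0.5 (V_new/V_old).
Step 2:
                   J          B          A          G
  Initial      1.569      1.335    0.01056      2.594
  Change     -0.1853    -0.1853    0.06175    0.06175
  Equil        1.383       1.15    0.07231      2.656
  solve Keq expr → x = 0.06175; check Q = 0.04774
Then change container volume by factor 2 (V_new/V_old).
Step 3:
                   J          B          A          G
  Initial     0.6917     0.5748    0.03616      1.328
  Change     0.09263    0.09263   -0.03088   -0.03088
  Equil       0.7844     0.6674   0.005281      1.297
  solve Keq expr → x = -0.03088; check Q = 0.04774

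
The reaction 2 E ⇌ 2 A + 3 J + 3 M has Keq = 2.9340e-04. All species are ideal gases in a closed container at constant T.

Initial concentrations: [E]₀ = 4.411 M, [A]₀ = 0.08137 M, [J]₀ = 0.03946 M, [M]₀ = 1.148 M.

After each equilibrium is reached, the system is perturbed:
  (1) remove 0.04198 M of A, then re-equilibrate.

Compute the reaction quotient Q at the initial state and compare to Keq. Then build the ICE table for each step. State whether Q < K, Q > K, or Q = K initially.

Q₀ = 3.1634e-08; Q < K (proceeds forward)

Q₀ = 3.1634e-08 vs Keq = 2.9340e-04 ⇒ Q<K, forward
Step 1:
                  E         A         J         M
  I           4.411   0.08137   0.03946     1.148
  C         -0.1764    0.1764    0.2646    0.2646
  E           4.235    0.2577     0.304     1.413
  solve Keq expr → x = 0.08819; check Q = 2.9340e-04
Then remove 0.04198 M of A.
Step 2:
                  E         A         J         M
  I           4.235    0.2158     0.304     1.413
  C        -0.01318   0.01318   0.01977   0.01977
  E           4.221    0.2289    0.3238     1.432
  solve Keq expr → x = 0.006591; check Q = 2.9340e-04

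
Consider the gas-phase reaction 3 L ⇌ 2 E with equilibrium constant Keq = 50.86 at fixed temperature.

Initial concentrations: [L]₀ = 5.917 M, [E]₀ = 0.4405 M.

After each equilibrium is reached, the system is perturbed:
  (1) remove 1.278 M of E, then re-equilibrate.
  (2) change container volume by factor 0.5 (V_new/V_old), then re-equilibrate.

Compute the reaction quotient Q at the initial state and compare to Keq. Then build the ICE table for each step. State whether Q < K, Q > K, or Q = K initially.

Q₀ = 9.3667e-04; Q < K (proceeds forward)

Q₀ = 9.3667e-04 vs Keq = 50.86 ⇒ Q<K, forward
Step 1:
                  L         E
  I           5.917    0.4405
  C          -5.244     3.496
  E          0.6729     3.937
  solve Keq expr → x = 1.748; check Q = 50.86
Then remove 1.278 M of E.
Step 2:
                  L         E
  I          0.6729     2.659
  C         -0.1427    0.0951
  E          0.5303     2.754
  solve Keq expr → x = 0.04755; check Q = 50.86
Then change container volume by factor 0.5 (V_new/V_old).
Step 3:
                  L         E
  I           1.061     5.507
  C         -0.2049    0.1366
  E          0.8556     5.644
  solve Keq expr → x = 0.06831; check Q = 50.86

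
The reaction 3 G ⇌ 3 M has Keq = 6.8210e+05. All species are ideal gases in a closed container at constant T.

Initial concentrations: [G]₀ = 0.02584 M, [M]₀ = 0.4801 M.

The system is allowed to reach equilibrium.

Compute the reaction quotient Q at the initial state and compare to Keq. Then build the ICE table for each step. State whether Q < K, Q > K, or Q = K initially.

Q₀ = 6414; Q < K (proceeds forward)

Q₀ = 6414 vs Keq = 6.8210e+05 ⇒ Q<K, forward
Step 1:
                   G          M
  init       0.02584     0.4801
  Δ         -0.02016    0.02016
  eq        0.005683     0.5003
  solve Keq expr → x = 0.006719; check Q = 6.8210e+05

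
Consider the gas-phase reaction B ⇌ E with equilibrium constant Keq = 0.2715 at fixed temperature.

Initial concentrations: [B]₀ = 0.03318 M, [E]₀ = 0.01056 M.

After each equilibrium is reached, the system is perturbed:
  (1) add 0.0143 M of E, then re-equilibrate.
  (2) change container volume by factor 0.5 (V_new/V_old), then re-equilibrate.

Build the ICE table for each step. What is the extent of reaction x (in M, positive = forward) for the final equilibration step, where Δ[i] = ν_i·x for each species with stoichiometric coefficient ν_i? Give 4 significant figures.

x = 0 M

Q₀ = 0.3183 vs Keq = 0.2715 ⇒ Q>K, reverse
Step 1:
                    B           E
  init        0.03318     0.01056
  Δ           0.00122    -0.00122
  eq           0.0344     0.00934
  solve Keq expr → x = -0.00122; check Q = 0.2715
Then add 0.0143 M of E.
Step 2:
                    B           E
  init         0.0344     0.02364
  Δ           0.01125    -0.01125
  eq          0.04565     0.01239
  solve Keq expr → x = -0.01125; check Q = 0.2715
Then change container volume by factor 0.5 (V_new/V_old).
Step 3:
                    B           E
  init        0.09129     0.02479
  Δ                 0           0
  eq          0.09129     0.02479
  solve Keq expr → x = 0; check Q = 0.2715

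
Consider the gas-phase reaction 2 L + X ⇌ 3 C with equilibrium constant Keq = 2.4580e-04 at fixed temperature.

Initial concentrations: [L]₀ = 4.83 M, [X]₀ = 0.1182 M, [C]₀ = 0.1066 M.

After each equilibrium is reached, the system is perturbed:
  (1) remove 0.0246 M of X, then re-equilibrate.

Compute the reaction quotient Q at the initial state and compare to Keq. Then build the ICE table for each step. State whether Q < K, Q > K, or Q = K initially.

Q₀ = 4.3930e-04 vs Keq = 2.4580e-04 ⇒ Q>K, reverse
Step 1:
                  L         X         C
  init         4.83    0.1182    0.1066
  Δ         0.01148  0.005739  -0.01722
  eq          4.841    0.1239   0.08938
  solve Keq expr → x = -0.005739; check Q = 2.4580e-04
Then remove 0.0246 M of X.
Step 2:
                  L         X         C
  init        4.841   0.09934   0.08938
  Δ        0.003852  0.001926 -0.005777
  eq          4.845    0.1013    0.0836
  solve Keq expr → x = -0.001926; check Q = 2.4580e-04

Q₀ = 4.3930e-04; Q > K (proceeds reverse)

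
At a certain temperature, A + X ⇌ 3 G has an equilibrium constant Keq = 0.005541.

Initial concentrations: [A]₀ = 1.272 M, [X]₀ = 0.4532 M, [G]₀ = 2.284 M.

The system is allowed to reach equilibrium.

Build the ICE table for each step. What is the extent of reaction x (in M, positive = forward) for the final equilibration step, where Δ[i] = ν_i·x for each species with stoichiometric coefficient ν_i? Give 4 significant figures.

x = -0.6843 M

Q₀ = 20.67 vs Keq = 0.005541 ⇒ Q>K, reverse
Step 1:
                  A         X         G
  Initial     1.272    0.4532     2.284
  Change     0.6843    0.6843    -2.053
  Equil       1.956     1.138     0.231
  solve Keq expr → x = -0.6843; check Q = 0.005541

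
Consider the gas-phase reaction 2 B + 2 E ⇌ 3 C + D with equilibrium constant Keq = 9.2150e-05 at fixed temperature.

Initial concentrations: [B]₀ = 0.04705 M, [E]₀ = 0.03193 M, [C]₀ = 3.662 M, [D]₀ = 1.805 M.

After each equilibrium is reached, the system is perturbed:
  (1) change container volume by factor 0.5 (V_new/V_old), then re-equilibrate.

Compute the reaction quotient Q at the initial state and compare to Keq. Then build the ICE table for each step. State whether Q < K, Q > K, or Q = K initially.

Q₀ = 3.9275e+07 vs Keq = 9.2150e-05 ⇒ Q>K, reverse
Step 1:
                    B           E           C           D
  I           0.04705     0.03193       3.662       1.805
  C             2.331       2.331      -3.496      -1.165
  E             2.378       2.363      0.1657      0.6396
  solve Keq expr → x = -1.165; check Q = 9.2150e-05
Then change container volume by factor 0.5 (V_new/V_old).
Step 2:
                    B           E           C           D
  I             4.756       4.726      0.3314       1.279
  C                 0           0           0           0
  E             4.756       4.726      0.3314       1.279
  solve Keq expr → x = 0; check Q = 9.2150e-05

Q₀ = 3.9275e+07; Q > K (proceeds reverse)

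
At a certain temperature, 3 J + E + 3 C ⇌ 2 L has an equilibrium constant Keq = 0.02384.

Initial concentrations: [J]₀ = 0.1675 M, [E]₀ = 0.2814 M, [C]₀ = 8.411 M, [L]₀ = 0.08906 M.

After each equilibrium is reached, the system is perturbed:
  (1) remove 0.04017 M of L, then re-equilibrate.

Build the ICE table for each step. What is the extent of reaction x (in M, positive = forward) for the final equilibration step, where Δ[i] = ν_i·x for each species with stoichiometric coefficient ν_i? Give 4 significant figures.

Q₀ = 0.01008 vs Keq = 0.02384 ⇒ Q<K, forward
Step 1:
                  J         E         C         L
  init       0.1675    0.2814     8.411   0.08906
  Δ        -0.02482 -0.008275  -0.02482   0.01655
  eq         0.1427    0.2731     8.386    0.1056
  solve Keq expr → x = 0.008275; check Q = 0.02384
Then remove 0.04017 M of L.
Step 2:
                  J         E         C         L
  init       0.1427    0.2731     8.386   0.06544
  Δ        -0.02235 -0.007451  -0.02235    0.0149
  eq         0.1203    0.2657     8.364   0.08034
  solve Keq expr → x = 0.007451; check Q = 0.02384

x = 0.007451 M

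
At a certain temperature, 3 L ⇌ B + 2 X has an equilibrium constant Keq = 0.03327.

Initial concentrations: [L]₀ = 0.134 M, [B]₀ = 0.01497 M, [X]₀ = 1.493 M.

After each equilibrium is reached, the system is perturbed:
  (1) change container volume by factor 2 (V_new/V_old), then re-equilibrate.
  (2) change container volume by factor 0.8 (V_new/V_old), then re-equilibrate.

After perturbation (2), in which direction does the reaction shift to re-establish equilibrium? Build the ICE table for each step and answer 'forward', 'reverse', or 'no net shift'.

Direction: no net shift

Q₀ = 13.87 vs Keq = 0.03327 ⇒ Q>K, reverse
Step 1:
                    L           B           X
  I             0.134     0.01497       1.493
  C           0.04464    -0.01488    -0.02976
  E            0.1786  8.8591e-05       1.463
  solve Keq expr → x = -0.01488; check Q = 0.03327
Then change container volume by factor 2 (V_new/V_old).
Step 2:
                    L           B           X
  I           0.08932  4.4296e-05      0.7316
  C                 0           0           0
  E           0.08932  4.4296e-05      0.7316
  solve Keq expr → x = 0; check Q = 0.03327
Then change container volume by factor 0.8 (V_new/V_old).
Step 3:
                    L           B           X
  I            0.1117  5.5369e-05      0.9145
  C                 0           0           0
  E            0.1117  5.5369e-05      0.9145
  solve Keq expr → x = 0; check Q = 0.03327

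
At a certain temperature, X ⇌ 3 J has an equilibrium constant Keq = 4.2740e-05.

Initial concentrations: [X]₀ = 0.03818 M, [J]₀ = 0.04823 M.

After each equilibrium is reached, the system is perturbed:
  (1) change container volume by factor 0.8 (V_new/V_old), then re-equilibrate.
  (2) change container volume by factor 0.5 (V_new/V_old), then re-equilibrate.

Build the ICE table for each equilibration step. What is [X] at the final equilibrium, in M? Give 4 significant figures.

[X]_eq = 0.1297 M

Q₀ = 0.002938 vs Keq = 4.2740e-05 ⇒ Q>K, reverse
Step 1:
                  X         J
  Initial   0.03818   0.04823
  Change    0.01178  -0.03535
  Equil     0.04996   0.01288
  solve Keq expr → x = -0.01178; check Q = 4.2740e-05
Then change container volume by factor 0.8 (V_new/V_old).
Step 2:
                  X         J
  Initial   0.06246    0.0161
  Change  7.2387e-04 -0.002172
  Equil     0.06318   0.01393
  solve Keq expr → x = -7.2387e-04; check Q = 4.2740e-05
Then change container volume by factor 0.5 (V_new/V_old).
Step 3:
                  X         J
  Initial    0.1264   0.02785
  Change   0.003384  -0.01015
  Equil      0.1297    0.0177
  solve Keq expr → x = -0.003384; check Q = 4.2740e-05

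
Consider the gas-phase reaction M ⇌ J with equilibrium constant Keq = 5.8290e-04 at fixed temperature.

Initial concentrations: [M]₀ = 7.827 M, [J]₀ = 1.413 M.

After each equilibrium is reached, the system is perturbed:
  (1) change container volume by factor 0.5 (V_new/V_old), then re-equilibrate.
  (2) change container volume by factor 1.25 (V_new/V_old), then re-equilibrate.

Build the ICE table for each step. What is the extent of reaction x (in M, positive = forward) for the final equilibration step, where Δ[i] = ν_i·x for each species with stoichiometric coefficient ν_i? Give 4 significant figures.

Q₀ = 0.1805 vs Keq = 5.8290e-04 ⇒ Q>K, reverse
Step 1:
                   M          J
  Initial      7.827      1.413
  Change       1.408     -1.408
  Equil        9.235   0.005383
  solve Keq expr → x = -1.408; check Q = 5.8290e-04
Then change container volume by factor 0.5 (V_new/V_old).
Step 2:
                   M          J
  Initial      18.47    0.01077
  Change           0          0
  Equil        18.47    0.01077
  solve Keq expr → x = 0; check Q = 5.8290e-04
Then change container volume by factor 1.25 (V_new/V_old).
Step 3:
                   M          J
  Initial      14.78   0.008613
  Change           0          0
  Equil        14.78   0.008613
  solve Keq expr → x = 0; check Q = 5.8290e-04

x = 0 M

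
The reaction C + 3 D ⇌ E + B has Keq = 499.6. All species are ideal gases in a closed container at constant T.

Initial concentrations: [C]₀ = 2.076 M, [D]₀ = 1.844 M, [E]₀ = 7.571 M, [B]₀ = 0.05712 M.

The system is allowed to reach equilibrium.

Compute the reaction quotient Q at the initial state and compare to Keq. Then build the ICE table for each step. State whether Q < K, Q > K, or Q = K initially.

Q₀ = 0.03322; Q < K (proceeds forward)

Q₀ = 0.03322 vs Keq = 499.6 ⇒ Q<K, forward
Step 1:
                    C           D           E           B
  I             2.076       1.844       7.571     0.05712
  C           -0.5524      -1.657      0.5524      0.5524
  E             1.524      0.1867       8.123      0.6096
  solve Keq expr → x = 0.5524; check Q = 499.6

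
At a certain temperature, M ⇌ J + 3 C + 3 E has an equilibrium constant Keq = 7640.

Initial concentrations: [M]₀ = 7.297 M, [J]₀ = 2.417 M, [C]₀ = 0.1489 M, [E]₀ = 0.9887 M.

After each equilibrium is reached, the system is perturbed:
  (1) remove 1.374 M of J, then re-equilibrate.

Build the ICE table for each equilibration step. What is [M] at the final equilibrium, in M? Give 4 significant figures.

Q₀ = 0.001057 vs Keq = 7640 ⇒ Q<K, forward
Step 1:
                   M          J          C          E
  I            7.297      2.417     0.1489     0.9887
  C           -1.406      1.406      4.219      4.219
  E            5.891      3.823      4.368      5.208
  solve Keq expr → x = 1.406; check Q = 7640
Then remove 1.374 M of J.
Step 2:
                   M          J          C          E
  I            5.891      2.449      4.368      5.208
  C          -0.1051     0.1051     0.3152     0.3152
  E            5.786      2.554      4.683      5.523
  solve Keq expr → x = 0.1051; check Q = 7640

[M]_eq = 5.786 M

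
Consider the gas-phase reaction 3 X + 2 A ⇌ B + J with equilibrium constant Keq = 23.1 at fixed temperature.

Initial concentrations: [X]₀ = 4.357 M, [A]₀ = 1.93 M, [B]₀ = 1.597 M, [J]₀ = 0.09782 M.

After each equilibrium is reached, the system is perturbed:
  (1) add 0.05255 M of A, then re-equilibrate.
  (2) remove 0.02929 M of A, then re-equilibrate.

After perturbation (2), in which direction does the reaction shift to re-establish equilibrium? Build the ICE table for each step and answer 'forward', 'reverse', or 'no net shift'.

Direction: reverse

Q₀ = 5.0706e-04 vs Keq = 23.1 ⇒ Q<K, forward
Step 1:
                   X          A          B          J
  I            4.357       1.93      1.597    0.09782
  C           -2.671     -1.781     0.8905     0.8905
  E            1.686     0.1491      2.487     0.9883
  solve Keq expr → x = 0.8905; check Q = 23.1
Then add 0.05255 M of A.
Step 2:
                   X          A          B          J
  I            1.686     0.2016      2.487     0.9883
  C         -0.06235   -0.04157    0.02078    0.02078
  E            1.623     0.1601      2.508      1.009
  solve Keq expr → x = 0.02078; check Q = 23.1
Then remove 0.02929 M of A.
Step 3:
                   X          A          B          J
  I            1.623     0.1308      2.508      1.009
  C          0.03459    0.02306   -0.01153   -0.01153
  E            1.658     0.1538      2.497     0.9975
  solve Keq expr → x = -0.01153; check Q = 23.1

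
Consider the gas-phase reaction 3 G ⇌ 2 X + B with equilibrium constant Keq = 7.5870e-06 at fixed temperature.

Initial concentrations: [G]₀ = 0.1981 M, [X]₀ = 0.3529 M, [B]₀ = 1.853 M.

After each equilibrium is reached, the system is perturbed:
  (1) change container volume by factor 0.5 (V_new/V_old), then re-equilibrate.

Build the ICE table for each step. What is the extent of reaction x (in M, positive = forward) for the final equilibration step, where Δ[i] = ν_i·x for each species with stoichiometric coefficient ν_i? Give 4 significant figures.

Q₀ = 29.68 vs Keq = 7.5870e-06 ⇒ Q>K, reverse
Step 1:
                   G          X          B
  Initial     0.1981     0.3529      1.853
  Change      0.5274    -0.3516    -0.1758
  Equil       0.7255   0.001314      1.677
  solve Keq expr → x = -0.1758; check Q = 7.5870e-06
Then change container volume by factor 0.5 (V_new/V_old).
Step 2:
                   G          X          B
  Initial      1.451   0.002629      3.354
  Change           0          0          0
  Equil        1.451   0.002629      3.354
  solve Keq expr → x = 0; check Q = 7.5870e-06

x = 0 M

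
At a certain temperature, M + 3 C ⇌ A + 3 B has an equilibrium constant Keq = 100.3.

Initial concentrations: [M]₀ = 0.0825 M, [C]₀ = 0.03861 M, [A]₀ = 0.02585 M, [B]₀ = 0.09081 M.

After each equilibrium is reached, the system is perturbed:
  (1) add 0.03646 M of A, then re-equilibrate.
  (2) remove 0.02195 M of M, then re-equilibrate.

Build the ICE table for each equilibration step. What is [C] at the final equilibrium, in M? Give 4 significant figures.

[C]_eq = 0.02412 M

Q₀ = 4.077 vs Keq = 100.3 ⇒ Q<K, forward
Step 1:
                    M           C           A           B
  init         0.0825     0.03861     0.02585     0.09081
  Δ         -0.006833     -0.0205    0.006833      0.0205
  eq          0.07567     0.01811     0.03268      0.1113
  solve Keq expr → x = 0.006833; check Q = 100.3
Then add 0.03646 M of A.
Step 2:
                    M           C           A           B
  init        0.07567     0.01811     0.06914      0.1113
  Δ          0.001341    0.004022   -0.001341   -0.004022
  eq          0.07701     0.02213      0.0678      0.1073
  solve Keq expr → x = -0.001341; check Q = 100.3
Then remove 0.02195 M of M.
Step 3:
                    M           C           A           B
  init        0.05506     0.02213      0.0678      0.1073
  Δ        6.6181e-04    0.001985 -6.6181e-04   -0.001985
  eq          0.05572     0.02412     0.06714      0.1053
  solve Keq expr → x = -6.6181e-04; check Q = 100.3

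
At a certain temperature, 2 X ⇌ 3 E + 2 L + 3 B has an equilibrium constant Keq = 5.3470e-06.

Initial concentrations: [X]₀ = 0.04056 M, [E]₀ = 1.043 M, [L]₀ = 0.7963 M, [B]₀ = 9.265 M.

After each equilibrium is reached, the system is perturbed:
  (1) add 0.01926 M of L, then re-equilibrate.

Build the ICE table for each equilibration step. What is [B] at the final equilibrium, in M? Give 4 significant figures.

[B]_eq = 8.229 M

Q₀ = 3.4781e+05 vs Keq = 5.3470e-06 ⇒ Q>K, reverse
Step 1:
                    X           E           L           B
  init        0.04056       1.043      0.7963       9.265
  Δ            0.6902      -1.035     -0.6902      -1.035
  eq           0.7308    0.007692      0.1061        8.23
  solve Keq expr → x = -0.3451; check Q = 5.3470e-06
Then add 0.01926 M of L.
Step 2:
                    X           E           L           B
  init         0.7308    0.007692      0.1254        8.23
  Δ        5.2424e-04 -7.8637e-04 -5.2424e-04 -7.8637e-04
  eq           0.7313    0.006906      0.1248       8.229
  solve Keq expr → x = -2.6212e-04; check Q = 5.3470e-06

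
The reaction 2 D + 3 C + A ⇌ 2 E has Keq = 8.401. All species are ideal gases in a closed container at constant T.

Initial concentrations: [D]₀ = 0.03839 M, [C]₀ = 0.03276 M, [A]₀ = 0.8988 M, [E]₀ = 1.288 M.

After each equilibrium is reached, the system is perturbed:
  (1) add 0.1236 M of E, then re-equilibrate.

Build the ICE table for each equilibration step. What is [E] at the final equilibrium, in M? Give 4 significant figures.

Q₀ = 3.5621e+07 vs Keq = 8.401 ⇒ Q>K, reverse
Step 1:
                   D          C          A          E
  Initial    0.03839    0.03276     0.8988      1.288
  Change      0.4404     0.6606     0.2202    -0.4404
  Equil       0.4788     0.6934      1.119     0.8476
  solve Keq expr → x = -0.2202; check Q = 8.401
Then add 0.1236 M of E.
Step 2:
                   D          C          A          E
  Initial     0.4788     0.6934      1.119     0.9712
  Change       0.021    0.03151     0.0105     -0.021
  Equil       0.4998     0.7249       1.13     0.9502
  solve Keq expr → x = -0.0105; check Q = 8.401

[E]_eq = 0.9502 M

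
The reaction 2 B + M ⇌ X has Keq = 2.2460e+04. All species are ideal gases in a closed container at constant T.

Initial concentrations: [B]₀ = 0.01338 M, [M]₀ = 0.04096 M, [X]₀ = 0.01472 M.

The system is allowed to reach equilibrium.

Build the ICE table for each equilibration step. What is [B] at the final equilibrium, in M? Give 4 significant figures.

[B]_eq = 0.004804 M

Q₀ = 2007 vs Keq = 2.2460e+04 ⇒ Q<K, forward
Step 1:
                   B          M          X
  I          0.01338    0.04096    0.01472
  C        -0.008576  -0.004288   0.004288
  E         0.004804    0.03667    0.01901
  solve Keq expr → x = 0.004288; check Q = 2.2460e+04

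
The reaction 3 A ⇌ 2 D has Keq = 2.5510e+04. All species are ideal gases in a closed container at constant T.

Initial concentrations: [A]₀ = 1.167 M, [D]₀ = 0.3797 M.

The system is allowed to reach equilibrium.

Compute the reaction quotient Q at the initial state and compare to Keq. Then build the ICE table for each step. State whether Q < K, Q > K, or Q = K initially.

Q₀ = 0.09071 vs Keq = 2.5510e+04 ⇒ Q<K, forward
Step 1:
                  A         D
  init        1.167    0.3797
  Δ           -1.13    0.7534
  eq        0.03692     1.133
  solve Keq expr → x = 0.3767; check Q = 2.5510e+04

Q₀ = 0.09071; Q < K (proceeds forward)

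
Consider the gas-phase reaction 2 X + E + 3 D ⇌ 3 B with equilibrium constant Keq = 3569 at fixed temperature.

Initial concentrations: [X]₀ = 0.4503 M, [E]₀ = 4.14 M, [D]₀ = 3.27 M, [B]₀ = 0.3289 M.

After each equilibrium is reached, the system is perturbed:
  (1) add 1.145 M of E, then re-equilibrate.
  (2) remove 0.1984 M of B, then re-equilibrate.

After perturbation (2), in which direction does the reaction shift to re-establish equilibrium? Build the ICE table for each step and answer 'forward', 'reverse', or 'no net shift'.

Direction: forward

Q₀ = 0.001212 vs Keq = 3569 ⇒ Q<K, forward
Step 1:
                  X         E         D         B
  init       0.4503      4.14      3.27    0.3289
  Δ         -0.4483   -0.2241   -0.6724    0.6724
  eq       0.002024     3.916     2.598     1.001
  solve Keq expr → x = 0.2241; check Q = 3569
Then add 1.145 M of E.
Step 2:
                  X         E         D         B
  init     0.002024     5.061     2.598     1.001
  Δ       -2.4232e-04 -1.2116e-04 -3.6347e-04 3.6347e-04
  eq       0.001782     5.061     2.597     1.002
  solve Keq expr → x = 1.2116e-04; check Q = 3569
Then remove 0.1984 M of B.
Step 3:
                  X         E         D         B
  init     0.001782     5.061     2.597    0.8033
  Δ       -4.9995e-04 -2.4997e-04 -7.4992e-04 7.4992e-04
  eq       0.001282      5.06     2.596     0.804
  solve Keq expr → x = 2.4997e-04; check Q = 3569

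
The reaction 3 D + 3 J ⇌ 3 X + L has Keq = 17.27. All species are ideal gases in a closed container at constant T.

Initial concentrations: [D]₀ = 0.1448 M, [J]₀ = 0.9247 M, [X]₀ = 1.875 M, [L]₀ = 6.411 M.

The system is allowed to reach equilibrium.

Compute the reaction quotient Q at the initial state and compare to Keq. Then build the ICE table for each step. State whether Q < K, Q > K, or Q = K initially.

Q₀ = 1.7604e+04 vs Keq = 17.27 ⇒ Q>K, reverse
Step 1:
                    D           J           X           L
  I            0.1448      0.9247       1.875       6.411
  C            0.5216      0.5216     -0.5216     -0.1739
  E            0.6664       1.446       1.353       6.237
  solve Keq expr → x = -0.1739; check Q = 17.27

Q₀ = 1.7604e+04; Q > K (proceeds reverse)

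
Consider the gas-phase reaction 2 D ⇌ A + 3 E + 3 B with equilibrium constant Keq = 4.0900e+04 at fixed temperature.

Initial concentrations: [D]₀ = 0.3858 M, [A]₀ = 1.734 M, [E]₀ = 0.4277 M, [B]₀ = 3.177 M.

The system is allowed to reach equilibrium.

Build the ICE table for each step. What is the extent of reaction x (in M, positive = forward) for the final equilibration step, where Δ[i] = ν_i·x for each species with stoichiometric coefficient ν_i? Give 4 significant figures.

Q₀ = 29.23 vs Keq = 4.0900e+04 ⇒ Q<K, forward
Step 1:
                   D          A          E          B
  I           0.3858      1.734     0.4277      3.177
  C          -0.3417     0.1709     0.5126     0.5126
  E           0.0441      1.905     0.9403       3.69
  solve Keq expr → x = 0.1709; check Q = 4.0900e+04

x = 0.1709 M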